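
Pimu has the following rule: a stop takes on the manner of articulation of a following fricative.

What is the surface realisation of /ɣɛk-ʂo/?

[ɣɛxʂo]

/k/ is a voiceless velar stop. The following trigger /ʂ/ is a fricative, so /k/ must become a fricative as well.
Changing only its manner to fricative gives [x] — the voiceless velar fricative.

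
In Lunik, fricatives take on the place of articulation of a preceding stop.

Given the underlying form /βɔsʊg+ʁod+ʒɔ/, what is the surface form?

The rule targets /ʁ/ (voiced uvular fricative), which sits after the trigger /g/ (velar).
The voiced velar fricative is [ɣ], so /ʁ/ → [ɣ].
At the second juncture, /ʒ/ likewise becomes [z] adjacent to /d/.

[βɔsʊgɣodzɔ]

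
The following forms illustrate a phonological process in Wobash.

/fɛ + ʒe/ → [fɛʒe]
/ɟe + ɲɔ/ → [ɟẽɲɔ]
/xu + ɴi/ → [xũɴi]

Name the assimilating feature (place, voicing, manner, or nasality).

The vowel /e/ surfaces as nasalised [ẽ] next to the following nasal /ɲ/ — it has acquired the [+nasal] feature of its neighbour.
Likewise in the remaining data: /u/ → [ũ] before /ɴ/ — each time a vowel is nasalised next to a following nasal.
No change occurs in [fɛʒe] because the vowel at the boundary is adjacent to an oral consonant, not a nasal (/ɛ/ next to /ʒ/).

nasality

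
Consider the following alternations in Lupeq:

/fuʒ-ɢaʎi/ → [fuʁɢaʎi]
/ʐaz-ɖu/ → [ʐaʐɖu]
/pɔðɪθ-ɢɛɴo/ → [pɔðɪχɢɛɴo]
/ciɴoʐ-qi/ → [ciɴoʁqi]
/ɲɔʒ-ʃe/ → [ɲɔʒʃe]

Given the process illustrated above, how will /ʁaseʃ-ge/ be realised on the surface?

[ʁasexge]

The data show regressive place assimilation: /ʒ/ → [ʁ] before /ɢ/; /z/ → [ʐ] before /ɖ/; /θ/ → [χ] before /ɢ/; /ʐ/ → [ʁ] before /q/. In each pair only place changes, matching the following consonant, while manner and voice stay constant.
No alternation appears in [ɲɔʒʃe]: there the adjacent consonants already agree in place (/ʒ/ and /ʃ/ are both postalveolar), so this form is consistent with the same rule.
The rule targets /ʃ/ (voiceless postalveolar fricative), which sits before the trigger /g/ (velar).
The voiceless velar fricative is [x], so /ʃ/ → [x].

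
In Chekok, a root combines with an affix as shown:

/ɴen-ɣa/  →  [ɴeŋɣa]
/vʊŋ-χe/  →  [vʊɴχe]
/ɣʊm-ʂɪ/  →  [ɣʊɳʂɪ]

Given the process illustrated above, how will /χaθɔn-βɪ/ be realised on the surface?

The data show regressive place assimilation: /n/ → [ŋ] before /ɣ/; /ŋ/ → [ɴ] before /χ/; /m/ → [ɳ] before /ʂ/. In each pair only place changes, matching the following consonant, while manner and voice stay constant.
/n/ is a voiced alveolar nasal. The following trigger /β/ is bilabial, so /n/ must become bilabial as well.
Changing only its place to bilabial gives [m] — the voiced bilabial nasal.

[χaθɔmβɪ]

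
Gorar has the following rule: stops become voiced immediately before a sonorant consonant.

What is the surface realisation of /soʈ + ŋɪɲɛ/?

/ʈ/ is a voiceless retroflex stop. The following trigger /ŋ/ is voiced, so /ʈ/ must become voiced as well.
The voiced retroflex stop is [ɖ], so /ʈ/ → [ɖ].

[soɖŋɪɲɛ]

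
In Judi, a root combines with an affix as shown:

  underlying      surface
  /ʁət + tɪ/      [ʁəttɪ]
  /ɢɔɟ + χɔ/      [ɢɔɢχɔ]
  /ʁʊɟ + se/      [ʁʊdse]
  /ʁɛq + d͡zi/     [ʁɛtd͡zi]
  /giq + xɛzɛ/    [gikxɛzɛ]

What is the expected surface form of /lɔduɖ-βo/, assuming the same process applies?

The data show regressive place assimilation: /ɟ/ → [ɢ] before /χ/; /ɟ/ → [d] before /s/; /q/ → [t] before /d͡z/; /q/ → [k] before /x/. In each pair only place changes, matching the following consonant, while manner and voice stay constant.
Nothing changes in [ʁəttɪ]: there the adjacent consonants already agree in place (/t/ and /t/ are both alveolar), so this form is consistent with the same rule.
/ɖ/ is a voiced retroflex stop. The following trigger /β/ is bilabial, so /ɖ/ must become bilabial as well.
Changing only its place to bilabial gives [b] — the voiced bilabial stop.

[lɔdubβo]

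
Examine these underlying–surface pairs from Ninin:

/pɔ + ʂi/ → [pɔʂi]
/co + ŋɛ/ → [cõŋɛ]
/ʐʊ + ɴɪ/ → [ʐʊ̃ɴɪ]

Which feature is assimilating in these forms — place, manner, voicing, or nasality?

The vowel /o/ surfaces as nasalised [õ] next to the following nasal /ŋ/ — it has acquired the [+nasal] feature of its neighbour.
The other form shows the same pattern: /ʊ/ → [ʊ̃] before /ɴ/ — each time a vowel is nasalised next to a following nasal.
No change occurs in [pɔʂi] because the vowel at the boundary is adjacent to an oral consonant, not a nasal (/ɔ/ next to /ʂ/).

nasality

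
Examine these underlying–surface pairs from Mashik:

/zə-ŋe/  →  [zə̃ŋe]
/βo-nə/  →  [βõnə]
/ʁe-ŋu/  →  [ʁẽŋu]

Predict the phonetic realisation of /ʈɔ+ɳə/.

The data show regressive nasality assimilation (vowel nasalisation): /ə/ → [ə̃] before /ŋ/; /o/ → [õ] before /n/; /e/ → [ẽ] before /ŋ/ — a vowel is nasalised by an immediately following nasal consonant.
/ɔ/ sits next to the nasal /ɳ/ and is therefore nasalised to [ɔ̃].

[ʈɔ̃ɳə]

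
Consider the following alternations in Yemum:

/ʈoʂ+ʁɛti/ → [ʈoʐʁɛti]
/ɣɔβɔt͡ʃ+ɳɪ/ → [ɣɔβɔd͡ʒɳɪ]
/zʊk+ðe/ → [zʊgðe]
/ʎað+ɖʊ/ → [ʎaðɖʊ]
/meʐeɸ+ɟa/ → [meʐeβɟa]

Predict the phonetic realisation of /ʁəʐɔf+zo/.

[ʁəʐɔvzo]

The data show regressive voicing assimilation: /ʂ/ → [ʐ] before /ʁ/; /t͡ʃ/ → [d͡ʒ] before /ɳ/; /k/ → [g] before /ð/; /ɸ/ → [β] before /ɟ/. In each pair only voicing changes, matching the following consonant, while place and manner stay constant.
No alternation appears in [ʎaðɖʊ]: there the adjacent consonants already agree in voicing (/ð/ and /ɖ/ are both voiced), so this form is consistent with the same rule.
/f/ is a voiceless labiodental fricative. The following trigger /z/ is voiced, so /f/ must become voiced as well.
A voiced labiodental fricative is [v], so the surface segment is [v].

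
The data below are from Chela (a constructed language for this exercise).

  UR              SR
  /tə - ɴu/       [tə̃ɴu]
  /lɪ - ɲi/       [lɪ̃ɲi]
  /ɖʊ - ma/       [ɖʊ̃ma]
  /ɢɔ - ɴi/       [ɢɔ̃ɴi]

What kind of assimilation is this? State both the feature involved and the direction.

The vowel /ə/ surfaces as nasalised [ə̃] next to the following nasal /ɴ/ — it has acquired the [+nasal] feature of its neighbour.
The other forms show the same pattern: /ɪ/ → [ɪ̃] before /ɲ/; /ʊ/ → [ʊ̃] before /m/; /ɔ/ → [ɔ̃] before /ɴ/ — each time a vowel is nasalised next to a following nasal.
Because the conditioning nasal is to the right of the vowel that changes, the process is regressive (anticipatory).

regressive nasality assimilation (vowel nasalisation)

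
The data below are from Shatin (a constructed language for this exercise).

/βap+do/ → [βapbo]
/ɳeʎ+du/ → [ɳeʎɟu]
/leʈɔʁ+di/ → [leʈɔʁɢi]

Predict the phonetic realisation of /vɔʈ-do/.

The data show progressive place assimilation: /d/ → [b] after /p/; /d/ → [ɟ] after /ʎ/; /d/ → [ɢ] after /ʁ/. In each pair only place changes, matching the preceding consonant, while manner and voice stay constant.
The rule targets /d/ (voiced alveolar stop), which sits after the trigger /ʈ/ (retroflex).
A voiced retroflex stop is [ɖ], so the surface segment is [ɖ].

[vɔʈɖo]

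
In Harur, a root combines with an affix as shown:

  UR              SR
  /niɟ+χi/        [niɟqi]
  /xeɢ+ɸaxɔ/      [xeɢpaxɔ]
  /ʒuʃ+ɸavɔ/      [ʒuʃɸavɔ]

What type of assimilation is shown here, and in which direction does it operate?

Comparing underlying and surface forms, /χ/ → [q] is the alternation; the neighbouring /ɟ/ is constant.
/χ/ is a fricative while /ɟ/ is a stop; the output [q] is a stop, matching the trigger — so the feature that spreads is manner.
Place and voice are unchanged, so the assimilation is partial, not total.
The other alternating form patterns the same way: /ɸ/ → [p] after /ɢ/ (fricative → stop, matching a stop) — only manner changes, and always toward the preceding segment.
Nothing changes in [ʒuʃɸavɔ]: there the adjacent consonants already agree in manner (/ɸ/ and /ʃ/ are both fricatives), so this form is consistent with the same rule.
The trigger is the preceding segment, so the direction is progressive (perseverative).

progressive manner assimilation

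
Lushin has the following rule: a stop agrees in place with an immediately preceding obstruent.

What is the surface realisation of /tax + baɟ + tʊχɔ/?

[taxgaɟcʊχɔ]

The rule targets /b/ (voiced bilabial stop), which sits after the trigger /x/ (velar).
The voiced velar stop is [g], so /b/ → [g].
The same rule applies at the second boundary: /t/ → [c] next to /ɟ/.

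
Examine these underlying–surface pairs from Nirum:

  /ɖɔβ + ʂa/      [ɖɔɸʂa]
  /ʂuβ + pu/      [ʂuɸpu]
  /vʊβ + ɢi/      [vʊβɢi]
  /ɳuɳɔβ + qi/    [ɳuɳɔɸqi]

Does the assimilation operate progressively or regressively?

regressive

Underlying /β/ is realised as [ɸ] next to /ʂ/; /ʂ/ itself does not change.
/β/ is voiced while /ʂ/ is voiceless; the output [ɸ] is voiceless, matching the trigger — so the feature that spreads is voicing.
Checking the remaining alternations: /β/ → [ɸ] before /p/ (voiced → voiceless, matching voiceless); /β/ → [ɸ] before /q/ (voiced → voiceless, matching voiceless) — only voicing changes, and always toward the following segment.
Nothing changes in [vʊβɢi]: there the adjacent consonants already agree in voicing (/β/ and /ɢ/ are both voiced), so this form is consistent with the same rule.
Since the segment that changes precedes the conditioning segment, the assimilation is regressive.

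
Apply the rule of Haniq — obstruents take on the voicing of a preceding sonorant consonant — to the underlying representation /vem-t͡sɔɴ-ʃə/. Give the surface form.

The rule targets /t͡s/ (voiceless alveolar affricate), which sits after the trigger /m/ (voiced).
Changing only its voicing to voiced gives [d͡z] — the voiced alveolar affricate.
At the second juncture, /ʃ/ likewise becomes [ʒ] adjacent to /ɴ/.

[vemd͡zɔɴʒə]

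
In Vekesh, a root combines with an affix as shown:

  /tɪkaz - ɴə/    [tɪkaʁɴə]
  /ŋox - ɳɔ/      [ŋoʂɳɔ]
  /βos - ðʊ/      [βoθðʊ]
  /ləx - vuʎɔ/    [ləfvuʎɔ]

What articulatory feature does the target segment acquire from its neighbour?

place

Comparing underlying and surface forms, /z/ → [ʁ] is the alternation; the neighbouring /ɴ/ is constant.
/z/ is alveolar while /ɴ/ is uvular; the output [ʁ] is uvular, matching the trigger — so the feature that spreads is place.
The other alternating forms pattern the same way: /x/ → [ʂ] before /ɳ/ (velar → retroflex, matching retroflex); /s/ → [θ] before /ð/ (alveolar → dental, matching dental); /x/ → [f] before /v/ (velar → labiodental, matching labiodental) — only place changes, and always toward the following segment.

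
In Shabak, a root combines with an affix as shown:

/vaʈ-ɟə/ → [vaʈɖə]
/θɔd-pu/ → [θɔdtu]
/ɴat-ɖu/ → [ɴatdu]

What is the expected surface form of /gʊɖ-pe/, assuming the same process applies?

[gʊɖʈe]

The data show progressive place assimilation: /ɟ/ → [ɖ] after /ʈ/; /p/ → [t] after /d/; /ɖ/ → [d] after /t/. In each pair only place changes, matching the preceding consonant, while manner and voice stay constant.
/p/ is a voiceless bilabial stop. The preceding trigger /ɖ/ is retroflex, so /p/ must become retroflex as well.
Changing only its place to retroflex gives [ʈ] — the voiceless retroflex stop.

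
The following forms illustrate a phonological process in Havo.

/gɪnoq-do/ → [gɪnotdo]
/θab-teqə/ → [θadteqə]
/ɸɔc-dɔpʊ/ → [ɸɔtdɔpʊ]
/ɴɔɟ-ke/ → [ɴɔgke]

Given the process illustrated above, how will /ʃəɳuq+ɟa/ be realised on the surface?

[ʃəɳucɟa]

The data show regressive place assimilation: /q/ → [t] before /d/; /b/ → [d] before /t/; /c/ → [t] before /d/; /ɟ/ → [g] before /k/. In each pair only place changes, matching the following consonant, while manner and voice stay constant.
/q/ is a voiceless uvular stop. The following trigger /ɟ/ is palatal, so /q/ must become palatal as well.
A voiceless palatal stop is [c], so the surface segment is [c].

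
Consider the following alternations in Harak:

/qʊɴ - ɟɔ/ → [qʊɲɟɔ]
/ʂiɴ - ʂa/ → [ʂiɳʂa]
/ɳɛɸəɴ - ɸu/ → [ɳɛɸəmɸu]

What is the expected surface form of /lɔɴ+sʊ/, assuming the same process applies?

The data show regressive place assimilation: /ɴ/ → [ɲ] before /ɟ/; /ɴ/ → [ɳ] before /ʂ/; /ɴ/ → [m] before /ɸ/. In each pair only place changes, matching the following consonant, while manner and voice stay constant.
The rule targets /ɴ/ (voiced uvular nasal), which sits before the trigger /s/ (alveolar).
A voiced alveolar nasal is [n], so the surface segment is [n].

[lɔnsʊ]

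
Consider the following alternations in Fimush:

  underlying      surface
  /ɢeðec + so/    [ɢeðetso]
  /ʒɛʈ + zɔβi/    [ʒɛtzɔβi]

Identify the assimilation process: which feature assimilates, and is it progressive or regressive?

Comparing underlying and surface forms, /c/ → [t] is the alternation; the neighbouring /s/ is constant.
The change palatal → alveolar matches the place of the following /s/, identifying this as place assimilation.
Manner and voice are unchanged, so the assimilation is partial, not total.
The other alternating form patterns the same way: /ʈ/ → [t] before /z/ (retroflex → alveolar, matching alveolar) — only place changes, and always toward the following segment.
The trigger is the following segment, so the direction is regressive (anticipatory).

regressive place assimilation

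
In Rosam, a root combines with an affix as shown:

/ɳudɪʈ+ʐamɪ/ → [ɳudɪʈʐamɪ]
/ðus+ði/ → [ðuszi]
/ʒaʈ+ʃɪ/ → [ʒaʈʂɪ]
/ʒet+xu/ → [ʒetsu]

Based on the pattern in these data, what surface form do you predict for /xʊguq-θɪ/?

The data show progressive place assimilation: /ð/ → [z] after /s/; /ʃ/ → [ʂ] after /ʈ/; /x/ → [s] after /t/. In each pair only place changes, matching the preceding consonant, while manner and voice stay constant.
No alternation appears in [ɳudɪʈʐamɪ]: there the adjacent consonants already agree in place (/ʐ/ and /ʈ/ are both retroflex), so this form is consistent with the same rule.
The rule targets /θ/ (voiceless dental fricative), which sits after the trigger /q/ (uvular).
Changing only its place to uvular gives [χ] — the voiceless uvular fricative.

[xʊguqχɪ]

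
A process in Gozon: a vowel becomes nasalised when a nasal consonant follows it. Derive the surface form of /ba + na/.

[bãna]

/a/ sits next to the nasal /n/ and is therefore nasalised to [ã].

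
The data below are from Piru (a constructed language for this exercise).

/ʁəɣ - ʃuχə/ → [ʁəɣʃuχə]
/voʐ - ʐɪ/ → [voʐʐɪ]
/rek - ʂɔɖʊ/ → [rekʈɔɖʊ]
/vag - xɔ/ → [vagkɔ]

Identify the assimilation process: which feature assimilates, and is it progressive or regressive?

Underlying /ʂ/ is realised as [ʈ] next to /k/; /k/ itself does not change.
The change fricative → stop matches the manner of the preceding /k/, identifying this as manner assimilation.
Place and voice are unchanged, so the assimilation is partial, not total.
The other alternating form patterns the same way: /x/ → [k] after /g/ (fricative → stop, matching a stop) — only manner changes, and always toward the preceding segment.
No alternation appears in [ʁəɣʃuχə], [voʐʐɪ]: there the adjacent consonants already agree in manner (/ʃ/ and /ɣ/ are both fricatives; /ʐ/ and /ʐ/ are both fricatives), so these forms are consistent with the same rule.
Since the segment that changes follows the conditioning segment, the assimilation is progressive.

progressive manner assimilation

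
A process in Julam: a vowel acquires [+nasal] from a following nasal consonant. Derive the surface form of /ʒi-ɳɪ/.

/i/ sits next to the nasal /ɳ/ and is therefore nasalised to [ĩ].

[ʒĩɳɪ]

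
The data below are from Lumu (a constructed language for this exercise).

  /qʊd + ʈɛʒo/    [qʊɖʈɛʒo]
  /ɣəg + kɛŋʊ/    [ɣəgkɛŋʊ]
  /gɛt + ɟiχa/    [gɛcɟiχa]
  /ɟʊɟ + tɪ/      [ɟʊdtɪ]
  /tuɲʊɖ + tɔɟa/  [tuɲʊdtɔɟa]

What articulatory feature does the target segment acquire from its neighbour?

Underlying /d/ is realised as [ɖ] next to /ʈ/; /ʈ/ itself does not change.
The change alveolar → retroflex matches the place of the following /ʈ/, identifying this as place assimilation.
Checking the remaining alternations: /t/ → [c] before /ɟ/ (alveolar → palatal, matching palatal); /ɟ/ → [d] before /t/ (palatal → alveolar, matching alveolar); /ɖ/ → [d] before /t/ (retroflex → alveolar, matching alveolar) — only place changes, and always toward the following segment.
Nothing changes in [ɣəgkɛŋʊ]: there the adjacent consonants already agree in place (/g/ and /k/ are both velar), so this form is consistent with the same rule.

place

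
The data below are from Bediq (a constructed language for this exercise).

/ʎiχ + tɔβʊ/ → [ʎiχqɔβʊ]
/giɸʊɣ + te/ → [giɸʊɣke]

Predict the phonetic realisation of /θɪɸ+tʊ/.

[θɪɸpʊ]

The data show progressive place assimilation: /t/ → [q] after /χ/; /t/ → [k] after /ɣ/. In each pair only place changes, matching the preceding consonant, while manner and voice stay constant.
/t/ is a voiceless alveolar stop. The preceding trigger /ɸ/ is bilabial, so /t/ must become bilabial as well.
A voiceless bilabial stop is [p], so the surface segment is [p].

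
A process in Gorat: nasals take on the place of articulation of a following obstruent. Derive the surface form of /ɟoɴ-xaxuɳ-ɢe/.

[ɟoŋxaxuɴɢe]

The rule targets /ɴ/ (voiced uvular nasal), which sits before the trigger /x/ (velar).
The voiced velar nasal is [ŋ], so /ɴ/ → [ŋ].
The same rule applies at the second boundary: /ɳ/ → [ɴ] next to /ɢ/.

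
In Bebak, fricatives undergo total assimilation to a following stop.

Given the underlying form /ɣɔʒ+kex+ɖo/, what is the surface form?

/ʒ/ is the segment targeted by the rule; it sits immediately before /k/, so it assimilates completely and surfaces as [k].
At the second juncture, /x/ likewise becomes [ɖ] adjacent to /ɖ/.

[ɣɔkkeɖɖo]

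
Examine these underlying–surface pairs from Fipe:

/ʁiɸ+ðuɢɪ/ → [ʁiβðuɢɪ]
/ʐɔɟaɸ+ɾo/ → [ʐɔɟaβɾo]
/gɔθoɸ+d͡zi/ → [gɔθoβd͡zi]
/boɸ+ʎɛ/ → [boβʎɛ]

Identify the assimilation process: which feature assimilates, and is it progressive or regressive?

Comparing underlying and surface forms, /ɸ/ → [β] is the alternation; the neighbouring /ð/ is constant.
The change voiceless → voiced matches the voicing of the following /ð/, identifying this as voicing assimilation.
Place and manner are unchanged, so the assimilation is partial, not total.
The same holds elsewhere in the data: /ɸ/ → [β] before /ɾ/ (voiceless → voiced, matching voiced); /ɸ/ → [β] before /d͡z/ (voiceless → voiced, matching voiced); /ɸ/ → [β] before /ʎ/ (voiceless → voiced, matching voiced) — only voicing changes, and always toward the following segment.
The trigger is the following segment, so the direction is regressive (anticipatory).

regressive voicing assimilation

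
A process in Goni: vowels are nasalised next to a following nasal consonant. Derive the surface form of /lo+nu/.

[lõnu]

The vowel /o/ is adjacent to the following nasal /n/, so it acquires [+nasal] and surfaces as [õ].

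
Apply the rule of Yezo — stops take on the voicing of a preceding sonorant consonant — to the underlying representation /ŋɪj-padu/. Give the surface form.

[ŋɪjbadu]

/p/ is a voiceless bilabial stop. The preceding trigger /j/ is voiced, so /p/ must become voiced as well.
Changing only its voicing to voiced gives [b] — the voiced bilabial stop.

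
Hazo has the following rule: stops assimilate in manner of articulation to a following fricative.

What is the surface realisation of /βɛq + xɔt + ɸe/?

/q/ is a voiceless uvular stop. The following trigger /x/ is a fricative, so /q/ must become a fricative as well.
A voiceless uvular fricative is [χ], so the surface segment is [χ].
The same rule applies at the second boundary: /t/ → [s] next to /ɸ/.

[βɛχxɔsɸe]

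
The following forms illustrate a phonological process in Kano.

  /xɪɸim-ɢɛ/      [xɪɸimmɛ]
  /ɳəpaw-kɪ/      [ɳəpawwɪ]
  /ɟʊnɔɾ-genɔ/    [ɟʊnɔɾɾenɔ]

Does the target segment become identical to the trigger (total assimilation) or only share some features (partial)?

total assimilation

Comparing underlying and surface forms, /ɢ/ → [m] is the alternation; the neighbouring /m/ is constant.
The output [m] is identical to the trigger /m/ — every feature (place, manner, voicing) has been copied — so this is total assimilation.
The remaining alternations confirm this: /k/ → [w] after /w/; /g/ → [ɾ] after /ɾ/ — in each case the output is a copy of the preceding consonant.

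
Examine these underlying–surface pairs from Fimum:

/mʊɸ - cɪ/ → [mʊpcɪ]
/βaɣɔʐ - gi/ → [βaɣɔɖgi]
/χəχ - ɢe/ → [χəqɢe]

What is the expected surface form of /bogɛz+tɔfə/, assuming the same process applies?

The data show regressive manner assimilation: /ɸ/ → [p] before /c/; /ʐ/ → [ɖ] before /g/; /χ/ → [q] before /ɢ/. In each pair only manner changes, matching the following consonant, while place and voice stay constant.
/z/ is a voiced alveolar fricative. The following trigger /t/ is a stop, so /z/ must become a stop as well.
Changing only its manner to stop gives [d] — the voiced alveolar stop.

[bogɛdtɔfə]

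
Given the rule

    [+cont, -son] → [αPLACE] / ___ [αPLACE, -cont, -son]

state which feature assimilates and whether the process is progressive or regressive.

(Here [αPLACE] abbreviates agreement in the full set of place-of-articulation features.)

regressive place assimilation

The rule copies the place features (abbreviated [PLACE]) from the environment onto the target, so the assimilating feature is place.
The conditioning segment sits to the right of the focus bar, meaning the trigger follows the segment that changes — regressive assimilation.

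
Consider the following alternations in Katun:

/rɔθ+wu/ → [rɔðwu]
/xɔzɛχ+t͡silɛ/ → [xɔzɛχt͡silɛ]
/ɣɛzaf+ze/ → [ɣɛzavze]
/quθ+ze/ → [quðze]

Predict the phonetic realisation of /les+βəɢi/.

[lezβəɢi]

The data show regressive voicing assimilation: /θ/ → [ð] before /w/; /f/ → [v] before /z/; /θ/ → [ð] before /z/. In each pair only voicing changes, matching the following consonant, while place and manner stay constant.
No alternation appears in [xɔzɛχt͡silɛ]: there the adjacent consonants already agree in voicing (/χ/ and /t͡s/ are both voiceless), so this form is consistent with the same rule.
/s/ is a voiceless alveolar fricative. The following trigger /β/ is voiced, so /s/ must become voiced as well.
The voiced alveolar fricative is [z], so /s/ → [z].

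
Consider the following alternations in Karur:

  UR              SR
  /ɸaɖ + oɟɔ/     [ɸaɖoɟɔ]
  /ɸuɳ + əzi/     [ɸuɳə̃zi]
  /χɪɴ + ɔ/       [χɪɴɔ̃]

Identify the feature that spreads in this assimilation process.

nasality

The vowel /ə/ surfaces as nasalised [ə̃] next to the preceding nasal /ɳ/ — it has acquired the [+nasal] feature of its neighbour.
Likewise in the remaining data: /ɔ/ → [ɔ̃] after /ɴ/ — each time a vowel is nasalised next to a preceding nasal.
No change occurs in [ɸaɖoɟɔ] because the vowel at the boundary is adjacent to an oral consonant, not a nasal (/o/ next to /ɖ/).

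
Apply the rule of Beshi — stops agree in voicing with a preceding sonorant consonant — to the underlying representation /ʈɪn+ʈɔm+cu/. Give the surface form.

[ʈɪnɖɔmɟu]

The rule targets /ʈ/ (voiceless retroflex stop), which sits after the trigger /n/ (voiced).
The voiced retroflex stop is [ɖ], so /ʈ/ → [ɖ].
The same rule applies at the second boundary: /c/ → [ɟ] next to /m/.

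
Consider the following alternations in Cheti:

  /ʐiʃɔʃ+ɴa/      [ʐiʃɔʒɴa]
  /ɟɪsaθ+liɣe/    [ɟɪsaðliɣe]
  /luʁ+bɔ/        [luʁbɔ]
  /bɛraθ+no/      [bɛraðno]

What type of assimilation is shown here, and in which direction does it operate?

regressive voicing assimilation

The segment that alternates is /ʃ/, which surfaces as [ʒ] when adjacent to /ɴ/.
/ʃ/ is voiceless while /ɴ/ is voiced; the output [ʒ] is voiced, matching the trigger — so the feature that spreads is voicing.
Place and manner are unchanged, so the assimilation is partial, not total.
Checking the remaining alternations: /θ/ → [ð] before /l/ (voiceless → voiced, matching voiced); /θ/ → [ð] before /n/ (voiceless → voiced, matching voiced) — only voicing changes, and always toward the following segment.
Nothing changes in [luʁbɔ]: there the adjacent consonants already agree in voicing (/ʁ/ and /b/ are both voiced), so this form is consistent with the same rule.
The trigger is the following segment, so the direction is regressive (anticipatory).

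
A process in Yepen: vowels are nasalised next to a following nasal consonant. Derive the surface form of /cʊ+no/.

[cʊ̃no]

/ʊ/ sits next to the nasal /n/ and is therefore nasalised to [ʊ̃].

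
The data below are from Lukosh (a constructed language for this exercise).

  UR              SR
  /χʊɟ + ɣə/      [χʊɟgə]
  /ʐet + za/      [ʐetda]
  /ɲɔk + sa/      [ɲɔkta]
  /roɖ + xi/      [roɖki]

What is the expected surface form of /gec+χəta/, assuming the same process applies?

The data show progressive manner assimilation: /ɣ/ → [g] after /ɟ/; /z/ → [d] after /t/; /s/ → [t] after /k/; /x/ → [k] after /ɖ/. In each pair only manner changes, matching the preceding consonant, while place and voice stay constant.
/χ/ is a voiceless uvular fricative. The preceding trigger /c/ is a stop, so /χ/ must become a stop as well.
The voiceless uvular stop is [q], so /χ/ → [q].

[gecqəta]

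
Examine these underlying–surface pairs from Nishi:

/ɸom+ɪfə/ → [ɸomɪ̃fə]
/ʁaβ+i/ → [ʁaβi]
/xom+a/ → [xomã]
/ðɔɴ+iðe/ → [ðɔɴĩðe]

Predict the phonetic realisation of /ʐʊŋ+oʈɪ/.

The data show progressive nasality assimilation (vowel nasalisation): /ɪ/ → [ɪ̃] after /m/; /a/ → [ã] after /m/; /i/ → [ĩ] after /ɴ/ — a vowel is nasalised by an immediately preceding nasal consonant.
No change occurs in [ʁaβi] because the vowel at the boundary is adjacent to an oral consonant, not a nasal (/i/ next to /β/).
The vowel /o/ is adjacent to the preceding nasal /ŋ/, so it acquires [+nasal] and surfaces as [õ].

[ʐʊŋõʈɪ]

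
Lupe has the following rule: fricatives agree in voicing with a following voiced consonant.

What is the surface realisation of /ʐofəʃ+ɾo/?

[ʐofəʒɾo]

The rule targets /ʃ/ (voiceless postalveolar fricative), which sits before the trigger /ɾ/ (voiced).
A voiced postalveolar fricative is [ʒ], so the surface segment is [ʒ].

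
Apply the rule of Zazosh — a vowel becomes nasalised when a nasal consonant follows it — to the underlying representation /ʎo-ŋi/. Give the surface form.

[ʎõŋi]

/o/ sits next to the nasal /ŋ/ and is therefore nasalised to [õ].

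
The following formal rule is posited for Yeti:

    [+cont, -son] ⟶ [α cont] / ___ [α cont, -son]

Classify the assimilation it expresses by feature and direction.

The shared variable α links the value of [cont] on the target to that of the neighbouring obstruent. [cont] distinguishes stops from fricatives — a manner-of-articulation feature — so this is manner assimilation.
The conditioning segment sits to the right of the focus bar, meaning the trigger follows the segment that changes — regressive assimilation.

regressive manner assimilation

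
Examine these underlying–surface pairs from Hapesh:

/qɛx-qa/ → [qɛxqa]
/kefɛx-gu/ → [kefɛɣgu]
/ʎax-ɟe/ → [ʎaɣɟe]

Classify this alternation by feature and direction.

regressive voicing assimilation

Underlying /x/ is realised as [ɣ] next to /g/; /g/ itself does not change.
The change voiceless → voiced matches the voicing of the following /g/, identifying this as voicing assimilation.
Place and manner are unchanged, so the assimilation is partial, not total.
The same holds elsewhere in the data: /x/ → [ɣ] before /ɟ/ (voiceless → voiced, matching voiced) — only voicing changes, and always toward the following segment.
No alternation appears in [qɛxqa]: there the adjacent consonants already agree in voicing (/x/ and /q/ are both voiceless), so this form is consistent with the same rule.
Since the segment that changes precedes the conditioning segment, the assimilation is regressive.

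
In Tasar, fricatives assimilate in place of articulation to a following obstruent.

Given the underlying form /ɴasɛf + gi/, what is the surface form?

The rule targets /f/ (voiceless labiodental fricative), which sits before the trigger /g/ (velar).
Changing only its place to velar gives [x] — the voiceless velar fricative.

[ɴasɛxgi]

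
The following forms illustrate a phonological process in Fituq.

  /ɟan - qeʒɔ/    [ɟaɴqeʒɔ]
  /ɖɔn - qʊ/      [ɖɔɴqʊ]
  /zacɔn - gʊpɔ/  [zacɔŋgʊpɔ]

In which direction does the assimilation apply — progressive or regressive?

The segment that alternates is /n/, which surfaces as [ɴ] when adjacent to /q/.
The change alveolar → uvular matches the place of the following /q/, identifying this as place assimilation.
Checking the remaining alternation: /n/ → [ŋ] before /g/ (alveolar → velar, matching velar) — only place changes, and always toward the following segment.
The trigger is the following segment, so the direction is regressive (anticipatory).

regressive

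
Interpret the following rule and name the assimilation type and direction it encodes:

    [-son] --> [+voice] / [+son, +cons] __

progressive voicing assimilation

The structural change is [+voice], and the conditioning segment [+son, +cons] (a sonorant consonant) is itself voiced, so the target comes to share the voicing of its neighbour — voicing assimilation.
The conditioning segment sits to the left of the focus bar, meaning the trigger precedes the segment that changes — progressive assimilation.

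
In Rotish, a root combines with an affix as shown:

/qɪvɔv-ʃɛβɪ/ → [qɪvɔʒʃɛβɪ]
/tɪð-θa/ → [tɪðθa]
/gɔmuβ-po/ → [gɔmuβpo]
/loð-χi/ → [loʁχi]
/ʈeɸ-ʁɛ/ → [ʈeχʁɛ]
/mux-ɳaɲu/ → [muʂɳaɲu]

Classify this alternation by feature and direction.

regressive place assimilation

Underlying /v/ is realised as [ʒ] next to /ʃ/; /ʃ/ itself does not change.
The change labiodental → postalveolar matches the place of the following /ʃ/, identifying this as place assimilation.
Manner and voice are unchanged, so the assimilation is partial, not total.
The other alternating forms pattern the same way: /ð/ → [ʁ] before /χ/ (dental → uvular, matching uvular); /ɸ/ → [χ] before /ʁ/ (bilabial → uvular, matching uvular); /x/ → [ʂ] before /ɳ/ (velar → retroflex, matching retroflex) — only place changes, and always toward the following segment.
No alternation appears in [tɪðθa], [gɔmuβpo]: there the adjacent consonants already agree in place (/ð/ and /θ/ are both dental; /β/ and /p/ are both bilabial), so these forms are consistent with the same rule.
The trigger is the following segment, so the direction is regressive (anticipatory).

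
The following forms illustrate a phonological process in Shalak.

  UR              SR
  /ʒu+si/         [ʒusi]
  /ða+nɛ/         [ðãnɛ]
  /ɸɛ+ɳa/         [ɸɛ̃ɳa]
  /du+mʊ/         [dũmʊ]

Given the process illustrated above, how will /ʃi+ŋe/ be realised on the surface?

The data show regressive nasality assimilation (vowel nasalisation): /a/ → [ã] before /n/; /ɛ/ → [ɛ̃] before /ɳ/; /u/ → [ũ] before /m/ — a vowel is nasalised by an immediately following nasal consonant.
No change occurs in [ʒusi] because the vowel at the boundary is adjacent to an oral consonant, not a nasal (/u/ next to /s/).
/i/ sits next to the nasal /ŋ/ and is therefore nasalised to [ĩ].

[ʃĩŋe]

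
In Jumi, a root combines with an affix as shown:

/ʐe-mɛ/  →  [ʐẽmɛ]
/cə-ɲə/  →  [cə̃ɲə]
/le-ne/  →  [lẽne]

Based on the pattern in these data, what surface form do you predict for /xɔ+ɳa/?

The data show regressive nasality assimilation (vowel nasalisation): /e/ → [ẽ] before /m/; /ə/ → [ə̃] before /ɲ/; /e/ → [ẽ] before /n/ — a vowel is nasalised by an immediately following nasal consonant.
/ɔ/ sits next to the nasal /ɳ/ and is therefore nasalised to [ɔ̃].

[xɔ̃ɳa]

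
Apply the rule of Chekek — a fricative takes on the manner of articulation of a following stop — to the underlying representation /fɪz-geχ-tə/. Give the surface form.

The rule targets /z/ (voiced alveolar fricative), which sits before the trigger /g/ (stop).
The voiced alveolar stop is [d], so /z/ → [d].
At the second juncture, /χ/ likewise becomes [q] adjacent to /t/.

[fɪdgeqtə]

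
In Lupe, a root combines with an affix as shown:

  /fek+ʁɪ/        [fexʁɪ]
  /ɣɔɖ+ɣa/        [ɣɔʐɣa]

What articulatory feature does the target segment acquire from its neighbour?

Underlying /k/ is realised as [x] next to /ʁ/; /ʁ/ itself does not change.
The change stop → fricative matches the manner of the following /ʁ/, identifying this as manner assimilation.
Checking the remaining alternation: /ɖ/ → [ʐ] before /ɣ/ (stop → fricative, matching a fricative) — only manner changes, and always toward the following segment.

manner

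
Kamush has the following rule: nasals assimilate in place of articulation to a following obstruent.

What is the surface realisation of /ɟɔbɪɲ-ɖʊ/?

The rule targets /ɲ/ (voiced palatal nasal), which sits before the trigger /ɖ/ (retroflex).
The voiced retroflex nasal is [ɳ], so /ɲ/ → [ɳ].

[ɟɔbɪɳɖʊ]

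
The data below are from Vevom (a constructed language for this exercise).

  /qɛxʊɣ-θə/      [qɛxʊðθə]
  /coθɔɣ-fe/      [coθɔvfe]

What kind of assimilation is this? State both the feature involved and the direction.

regressive place assimilation

Comparing underlying and surface forms, /ɣ/ → [ð] is the alternation; the neighbouring /θ/ is constant.
/ɣ/ is velar while /θ/ is dental; the output [ð] is dental, matching the trigger — so the feature that spreads is place.
Manner and voice are unchanged, so the assimilation is partial, not total.
The other alternating form patterns the same way: /ɣ/ → [v] before /f/ (velar → labiodental, matching labiodental) — only place changes, and always toward the following segment.
The trigger is the following segment, so the direction is regressive (anticipatory).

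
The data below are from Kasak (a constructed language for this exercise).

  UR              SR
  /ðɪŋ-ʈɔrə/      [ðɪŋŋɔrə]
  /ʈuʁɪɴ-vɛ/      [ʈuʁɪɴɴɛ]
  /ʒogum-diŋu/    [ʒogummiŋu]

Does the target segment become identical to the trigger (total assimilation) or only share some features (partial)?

Comparing underlying and surface forms, /ʈ/ → [ŋ] is the alternation; the neighbouring /ŋ/ is constant.
The output [ŋ] is identical to the trigger /ŋ/ — every feature (place, manner, voicing) has been copied — so this is total assimilation.
The other forms behave the same way: /v/ → [ɴ] after /ɴ/; /d/ → [m] after /m/ — in each case the output is a copy of the preceding consonant.

total assimilation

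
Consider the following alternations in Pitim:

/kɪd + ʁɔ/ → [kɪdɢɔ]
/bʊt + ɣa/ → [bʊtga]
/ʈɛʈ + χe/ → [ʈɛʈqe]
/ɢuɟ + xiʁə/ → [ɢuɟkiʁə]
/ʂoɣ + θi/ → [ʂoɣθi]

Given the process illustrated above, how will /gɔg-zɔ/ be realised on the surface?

The data show progressive manner assimilation: /ʁ/ → [ɢ] after /d/; /ɣ/ → [g] after /t/; /χ/ → [q] after /ʈ/; /x/ → [k] after /ɟ/. In each pair only manner changes, matching the preceding consonant, while place and voice stay constant.
No alternation appears in [ʂoɣθi]: there the adjacent consonants already agree in manner (/θ/ and /ɣ/ are both fricatives), so this form is consistent with the same rule.
The rule targets /z/ (voiced alveolar fricative), which sits after the trigger /g/ (stop).
A voiced alveolar stop is [d], so the surface segment is [d].

[gɔgdɔ]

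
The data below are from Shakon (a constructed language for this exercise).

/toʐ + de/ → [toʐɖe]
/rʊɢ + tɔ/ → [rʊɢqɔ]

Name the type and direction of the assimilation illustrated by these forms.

Underlying /d/ is realised as [ɖ] next to /ʐ/; /ʐ/ itself does not change.
The change alveolar → retroflex matches the place of the preceding /ʐ/, identifying this as place assimilation.
Manner and voice are unchanged, so the assimilation is partial, not total.
Checking the remaining alternation: /t/ → [q] after /ɢ/ (alveolar → uvular, matching uvular) — only place changes, and always toward the preceding segment.
The trigger is the preceding segment, so the direction is progressive (perseverative).

progressive place assimilation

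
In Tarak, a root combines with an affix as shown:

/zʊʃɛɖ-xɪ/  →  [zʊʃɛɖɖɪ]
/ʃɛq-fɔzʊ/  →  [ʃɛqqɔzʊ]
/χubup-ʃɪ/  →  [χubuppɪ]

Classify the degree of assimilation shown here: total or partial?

Comparing underlying and surface forms, /x/ → [ɖ] is the alternation; the neighbouring /ɖ/ is constant.
The output [ɖ] is identical to the trigger /ɖ/ — every feature (place, manner, voicing) has been copied — so this is total assimilation.
The other forms behave the same way: /f/ → [q] after /q/; /ʃ/ → [p] after /p/ — in each case the output is a copy of the preceding consonant.

total assimilation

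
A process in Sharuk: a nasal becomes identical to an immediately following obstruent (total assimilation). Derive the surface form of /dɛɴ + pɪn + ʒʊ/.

[dɛppɪʒʒʊ]

/ɴ/ is the segment targeted by the rule; it sits immediately before /p/, so it assimilates completely and surfaces as [p].
At the second juncture, /n/ likewise becomes [ʒ] adjacent to /ʒ/.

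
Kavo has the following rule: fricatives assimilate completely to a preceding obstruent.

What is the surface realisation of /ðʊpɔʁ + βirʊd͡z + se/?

/β/ is the segment targeted by the rule; it sits immediately after /ʁ/, so it assimilates completely and surfaces as [ʁ].
At the second juncture, /s/ likewise becomes [d͡z] adjacent to /d͡z/.

[ðʊpɔʁʁirʊd͡zd͡ze]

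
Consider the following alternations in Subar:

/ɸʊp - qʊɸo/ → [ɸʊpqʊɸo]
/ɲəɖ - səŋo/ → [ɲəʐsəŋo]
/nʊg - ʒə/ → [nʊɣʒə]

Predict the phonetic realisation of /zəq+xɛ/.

[zəχxɛ]

The data show regressive manner assimilation: /ɖ/ → [ʐ] before /s/; /g/ → [ɣ] before /ʒ/. In each pair only manner changes, matching the following consonant, while place and voice stay constant.
Nothing changes in [ɸʊpqʊɸo]: there the adjacent consonants already agree in manner (/p/ and /q/ are both stops), so this form is consistent with the same rule.
/q/ is a voiceless uvular stop. The following trigger /x/ is a fricative, so /q/ must become a fricative as well.
Changing only its manner to fricative gives [χ] — the voiceless uvular fricative.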